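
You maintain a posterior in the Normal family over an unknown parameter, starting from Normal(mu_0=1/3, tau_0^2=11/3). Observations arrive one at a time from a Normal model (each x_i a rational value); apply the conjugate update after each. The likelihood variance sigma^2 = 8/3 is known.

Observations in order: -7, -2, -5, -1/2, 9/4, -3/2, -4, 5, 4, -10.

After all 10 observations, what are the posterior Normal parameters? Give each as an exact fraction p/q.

obs 1: x=-7 → posterior Normal(-223/57, 88/57)
obs 2: x=-2 → posterior Normal(-289/90, 44/45)
obs 3: x=-5 → posterior Normal(-454/123, 88/123)
obs 4: x=-1/2 → posterior Normal(-941/312, 22/39)
obs 5: x=9/4 → posterior Normal(-1585/756, 88/189)
obs 6: x=-3/2 → posterior Normal(-1783/888, 44/111)
obs 7: x=-4 → posterior Normal(-2311/1020, 88/255)
obs 8: x=5 → posterior Normal(-1651/1152, 11/36)
obs 9: x=4 → posterior Normal(-1123/1284, 88/321)
obs 10: x=-10 → posterior Normal(-2443/1416, 44/177)

mu_0=-2443/1416, tau_0^2=44/177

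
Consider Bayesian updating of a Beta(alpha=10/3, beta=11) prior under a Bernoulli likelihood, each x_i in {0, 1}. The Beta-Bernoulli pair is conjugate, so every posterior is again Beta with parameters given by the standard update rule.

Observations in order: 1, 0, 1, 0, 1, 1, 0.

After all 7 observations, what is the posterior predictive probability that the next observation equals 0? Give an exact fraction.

obs 1: x=1 → posterior Beta(13/3, 11)
obs 2: x=0 → posterior Beta(13/3, 12)
obs 3: x=1 → posterior Beta(16/3, 12)
obs 4: x=0 → posterior Beta(16/3, 13)
obs 5: x=1 → posterior Beta(19/3, 13)
obs 6: x=1 → posterior Beta(22/3, 13)
obs 7: x=0 → posterior Beta(22/3, 14)

21/32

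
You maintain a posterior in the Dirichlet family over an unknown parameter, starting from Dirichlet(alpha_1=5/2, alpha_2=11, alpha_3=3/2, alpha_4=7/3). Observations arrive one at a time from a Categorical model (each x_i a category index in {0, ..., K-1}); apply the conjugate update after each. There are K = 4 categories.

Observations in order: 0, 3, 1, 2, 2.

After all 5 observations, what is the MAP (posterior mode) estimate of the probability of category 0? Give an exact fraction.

3/22

obs 1: x=0 → posterior Dirichlet(7/2, 11, 3/2, 7/3)
obs 2: x=3 → posterior Dirichlet(7/2, 11, 3/2, 10/3)
obs 3: x=1 → posterior Dirichlet(7/2, 12, 3/2, 10/3)
obs 4: x=2 → posterior Dirichlet(7/2, 12, 5/2, 10/3)
obs 5: x=2 → posterior Dirichlet(7/2, 12, 7/2, 10/3)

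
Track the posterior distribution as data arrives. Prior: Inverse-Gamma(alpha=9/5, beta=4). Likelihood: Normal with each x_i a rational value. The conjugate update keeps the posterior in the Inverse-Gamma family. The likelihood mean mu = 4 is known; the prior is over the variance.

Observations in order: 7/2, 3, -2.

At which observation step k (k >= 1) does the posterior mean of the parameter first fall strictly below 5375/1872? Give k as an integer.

k = 2

obs 1: x=7/2 → posterior Inverse-Gamma(23/10, 33/8)
obs 2: x=3 → posterior Inverse-Gamma(14/5, 37/8)
obs 3: x=-2 → posterior Inverse-Gamma(33/10, 181/8)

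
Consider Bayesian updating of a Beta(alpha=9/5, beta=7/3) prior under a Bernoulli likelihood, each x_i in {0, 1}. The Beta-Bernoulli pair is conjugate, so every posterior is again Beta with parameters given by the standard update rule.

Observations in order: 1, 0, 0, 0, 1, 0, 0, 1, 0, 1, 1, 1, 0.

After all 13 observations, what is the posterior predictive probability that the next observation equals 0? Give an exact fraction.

140/257

obs 1: x=1 → posterior Beta(14/5, 7/3)
obs 2: x=0 → posterior Beta(14/5, 10/3)
obs 3: x=0 → posterior Beta(14/5, 13/3)
obs 4: x=0 → posterior Beta(14/5, 16/3)
obs 5: x=1 → posterior Beta(19/5, 16/3)
obs 6: x=0 → posterior Beta(19/5, 19/3)
obs 7: x=0 → posterior Beta(19/5, 22/3)
obs 8: x=1 → posterior Beta(24/5, 22/3)
obs 9: x=0 → posterior Beta(24/5, 25/3)
obs 10: x=1 → posterior Beta(29/5, 25/3)
obs 11: x=1 → posterior Beta(34/5, 25/3)
obs 12: x=1 → posterior Beta(39/5, 25/3)
obs 13: x=0 → posterior Beta(39/5, 28/3)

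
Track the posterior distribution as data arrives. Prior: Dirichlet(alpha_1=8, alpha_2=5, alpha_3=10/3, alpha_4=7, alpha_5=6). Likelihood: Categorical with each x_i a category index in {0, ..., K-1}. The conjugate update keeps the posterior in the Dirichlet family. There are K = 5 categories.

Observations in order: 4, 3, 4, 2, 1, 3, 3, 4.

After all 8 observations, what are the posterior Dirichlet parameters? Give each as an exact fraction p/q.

alpha_1=8, alpha_2=6, alpha_3=13/3, alpha_4=10, alpha_5=9

obs 1: x=4 → posterior Dirichlet(8, 5, 10/3, 7, 7)
obs 2: x=3 → posterior Dirichlet(8, 5, 10/3, 8, 7)
obs 3: x=4 → posterior Dirichlet(8, 5, 10/3, 8, 8)
obs 4: x=2 → posterior Dirichlet(8, 5, 13/3, 8, 8)
obs 5: x=1 → posterior Dirichlet(8, 6, 13/3, 8, 8)
obs 6: x=3 → posterior Dirichlet(8, 6, 13/3, 9, 8)
obs 7: x=3 → posterior Dirichlet(8, 6, 13/3, 10, 8)
obs 8: x=4 → posterior Dirichlet(8, 6, 13/3, 10, 9)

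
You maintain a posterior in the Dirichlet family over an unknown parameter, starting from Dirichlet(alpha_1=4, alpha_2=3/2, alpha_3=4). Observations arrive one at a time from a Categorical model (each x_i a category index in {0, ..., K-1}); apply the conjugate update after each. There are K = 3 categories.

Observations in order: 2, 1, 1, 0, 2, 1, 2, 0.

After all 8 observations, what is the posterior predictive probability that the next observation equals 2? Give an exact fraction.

2/5

obs 1: x=2 → posterior Dirichlet(4, 3/2, 5)
obs 2: x=1 → posterior Dirichlet(4, 5/2, 5)
obs 3: x=1 → posterior Dirichlet(4, 7/2, 5)
obs 4: x=0 → posterior Dirichlet(5, 7/2, 5)
obs 5: x=2 → posterior Dirichlet(5, 7/2, 6)
obs 6: x=1 → posterior Dirichlet(5, 9/2, 6)
obs 7: x=2 → posterior Dirichlet(5, 9/2, 7)
obs 8: x=0 → posterior Dirichlet(6, 9/2, 7)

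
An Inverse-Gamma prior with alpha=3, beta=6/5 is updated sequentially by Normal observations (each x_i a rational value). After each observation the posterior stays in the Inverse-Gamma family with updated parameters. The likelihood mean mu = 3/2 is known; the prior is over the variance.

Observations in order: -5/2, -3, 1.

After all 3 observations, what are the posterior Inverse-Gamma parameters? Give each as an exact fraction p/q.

obs 1: x=-5/2 → posterior Inverse-Gamma(7/2, 46/5)
obs 2: x=-3 → posterior Inverse-Gamma(4, 773/40)
obs 3: x=1 → posterior Inverse-Gamma(9/2, 389/20)

alpha=9/2, beta=389/20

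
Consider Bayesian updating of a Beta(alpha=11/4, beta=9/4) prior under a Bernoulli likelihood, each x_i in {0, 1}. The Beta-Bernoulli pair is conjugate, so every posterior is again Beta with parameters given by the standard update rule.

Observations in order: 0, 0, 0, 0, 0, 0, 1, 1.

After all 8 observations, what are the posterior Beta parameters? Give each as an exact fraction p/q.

alpha=19/4, beta=33/4

obs 1: x=0 → posterior Beta(11/4, 13/4)
obs 2: x=0 → posterior Beta(11/4, 17/4)
obs 3: x=0 → posterior Beta(11/4, 21/4)
obs 4: x=0 → posterior Beta(11/4, 25/4)
obs 5: x=0 → posterior Beta(11/4, 29/4)
obs 6: x=0 → posterior Beta(11/4, 33/4)
obs 7: x=1 → posterior Beta(15/4, 33/4)
obs 8: x=1 → posterior Beta(19/4, 33/4)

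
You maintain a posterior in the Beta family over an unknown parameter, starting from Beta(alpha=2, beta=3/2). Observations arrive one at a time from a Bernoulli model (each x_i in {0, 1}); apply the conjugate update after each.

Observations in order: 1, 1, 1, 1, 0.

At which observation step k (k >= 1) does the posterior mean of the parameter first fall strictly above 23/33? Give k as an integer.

obs 1: x=1 → posterior Beta(3, 3/2)
obs 2: x=1 → posterior Beta(4, 3/2)
obs 3: x=1 → posterior Beta(5, 3/2)
obs 4: x=1 → posterior Beta(6, 3/2)
obs 5: x=0 → posterior Beta(6, 5/2)

k = 2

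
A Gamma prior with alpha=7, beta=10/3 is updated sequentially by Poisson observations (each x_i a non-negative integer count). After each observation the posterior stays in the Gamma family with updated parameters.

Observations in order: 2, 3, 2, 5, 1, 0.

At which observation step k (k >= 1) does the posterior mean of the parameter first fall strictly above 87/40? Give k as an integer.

obs 1: x=2 → posterior Gamma(9, 13/3)
obs 2: x=3 → posterior Gamma(12, 16/3)
obs 3: x=2 → posterior Gamma(14, 19/3)
obs 4: x=5 → posterior Gamma(19, 22/3)
obs 5: x=1 → posterior Gamma(20, 25/3)
obs 6: x=0 → posterior Gamma(20, 28/3)

k = 2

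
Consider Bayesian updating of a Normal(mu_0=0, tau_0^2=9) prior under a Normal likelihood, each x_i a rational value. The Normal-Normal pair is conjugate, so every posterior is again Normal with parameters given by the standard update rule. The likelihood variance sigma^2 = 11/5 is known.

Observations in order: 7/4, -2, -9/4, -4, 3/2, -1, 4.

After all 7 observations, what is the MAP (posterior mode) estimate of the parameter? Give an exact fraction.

-45/163

obs 1: x=7/4 → posterior Normal(45/32, 99/56)
obs 2: x=-2 → posterior Normal(-45/404, 99/101)
obs 3: x=-9/4 → posterior Normal(-225/292, 99/146)
obs 4: x=-4 → posterior Normal(-585/382, 99/191)
obs 5: x=3/2 → posterior Normal(-225/236, 99/236)
obs 6: x=-1 → posterior Normal(-270/281, 99/281)
obs 7: x=4 → posterior Normal(-45/163, 99/326)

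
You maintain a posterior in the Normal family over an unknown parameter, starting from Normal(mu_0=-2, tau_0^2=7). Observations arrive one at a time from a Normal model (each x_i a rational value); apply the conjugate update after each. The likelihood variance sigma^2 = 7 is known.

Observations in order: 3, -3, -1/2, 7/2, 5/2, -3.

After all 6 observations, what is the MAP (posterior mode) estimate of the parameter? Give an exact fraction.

1/14

obs 1: x=3 → posterior Normal(1/2, 7/2)
obs 2: x=-3 → posterior Normal(-2/3, 7/3)
obs 3: x=-1/2 → posterior Normal(-5/8, 7/4)
obs 4: x=7/2 → posterior Normal(1/5, 7/5)
obs 5: x=5/2 → posterior Normal(7/12, 7/6)
obs 6: x=-3 → posterior Normal(1/14, 1)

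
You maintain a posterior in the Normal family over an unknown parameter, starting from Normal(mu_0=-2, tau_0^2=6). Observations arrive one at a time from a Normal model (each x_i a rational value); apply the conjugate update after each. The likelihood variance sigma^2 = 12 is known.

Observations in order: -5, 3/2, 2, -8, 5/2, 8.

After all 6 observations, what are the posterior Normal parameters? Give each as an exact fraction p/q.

obs 1: x=-5 → posterior Normal(-3, 4)
obs 2: x=3/2 → posterior Normal(-15/8, 3)
obs 3: x=2 → posterior Normal(-11/10, 12/5)
obs 4: x=-8 → posterior Normal(-9/4, 2)
obs 5: x=5/2 → posterior Normal(-11/7, 12/7)
obs 6: x=8 → posterior Normal(-3/8, 3/2)

mu_0=-3/8, tau_0^2=3/2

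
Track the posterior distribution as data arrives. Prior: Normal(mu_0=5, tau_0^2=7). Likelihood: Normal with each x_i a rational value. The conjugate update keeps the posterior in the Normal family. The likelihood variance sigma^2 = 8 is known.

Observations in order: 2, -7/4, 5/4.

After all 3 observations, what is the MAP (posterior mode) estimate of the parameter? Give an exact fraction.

obs 1: x=2 → posterior Normal(18/5, 56/15)
obs 2: x=-7/4 → posterior Normal(167/88, 28/11)
obs 3: x=5/4 → posterior Normal(101/58, 56/29)

101/58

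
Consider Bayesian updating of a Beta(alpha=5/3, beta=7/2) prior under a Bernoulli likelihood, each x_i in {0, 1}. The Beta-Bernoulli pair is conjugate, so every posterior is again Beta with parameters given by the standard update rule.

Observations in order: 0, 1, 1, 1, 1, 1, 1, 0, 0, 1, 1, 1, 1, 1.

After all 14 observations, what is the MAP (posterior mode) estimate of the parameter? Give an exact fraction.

obs 1: x=0 → posterior Beta(5/3, 9/2)
obs 2: x=1 → posterior Beta(8/3, 9/2)
obs 3: x=1 → posterior Beta(11/3, 9/2)
obs 4: x=1 → posterior Beta(14/3, 9/2)
obs 5: x=1 → posterior Beta(17/3, 9/2)
obs 6: x=1 → posterior Beta(20/3, 9/2)
obs 7: x=1 → posterior Beta(23/3, 9/2)
obs 8: x=0 → posterior Beta(23/3, 11/2)
obs 9: x=0 → posterior Beta(23/3, 13/2)
obs 10: x=1 → posterior Beta(26/3, 13/2)
obs 11: x=1 → posterior Beta(29/3, 13/2)
obs 12: x=1 → posterior Beta(32/3, 13/2)
obs 13: x=1 → posterior Beta(35/3, 13/2)
obs 14: x=1 → posterior Beta(38/3, 13/2)

70/103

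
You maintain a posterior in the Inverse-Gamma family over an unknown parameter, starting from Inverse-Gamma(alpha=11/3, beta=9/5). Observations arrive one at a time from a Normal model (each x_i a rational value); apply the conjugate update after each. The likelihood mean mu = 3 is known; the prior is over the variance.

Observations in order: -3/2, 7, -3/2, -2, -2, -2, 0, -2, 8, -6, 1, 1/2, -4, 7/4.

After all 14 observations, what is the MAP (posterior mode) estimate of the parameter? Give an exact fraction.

obs 1: x=-3/2 → posterior Inverse-Gamma(25/6, 477/40)
obs 2: x=7 → posterior Inverse-Gamma(14/3, 797/40)
obs 3: x=-3/2 → posterior Inverse-Gamma(31/6, 601/20)
obs 4: x=-2 → posterior Inverse-Gamma(17/3, 851/20)
obs 5: x=-2 → posterior Inverse-Gamma(37/6, 1101/20)
obs 6: x=-2 → posterior Inverse-Gamma(20/3, 1351/20)
obs 7: x=0 → posterior Inverse-Gamma(43/6, 1441/20)
obs 8: x=-2 → posterior Inverse-Gamma(23/3, 1691/20)
obs 9: x=8 → posterior Inverse-Gamma(49/6, 1941/20)
obs 10: x=-6 → posterior Inverse-Gamma(26/3, 2751/20)
obs 11: x=1 → posterior Inverse-Gamma(55/6, 2791/20)
obs 12: x=1/2 → posterior Inverse-Gamma(29/3, 5707/40)
obs 13: x=-4 → posterior Inverse-Gamma(61/6, 6687/40)
obs 14: x=7/4 → posterior Inverse-Gamma(32/3, 26873/160)

11517/800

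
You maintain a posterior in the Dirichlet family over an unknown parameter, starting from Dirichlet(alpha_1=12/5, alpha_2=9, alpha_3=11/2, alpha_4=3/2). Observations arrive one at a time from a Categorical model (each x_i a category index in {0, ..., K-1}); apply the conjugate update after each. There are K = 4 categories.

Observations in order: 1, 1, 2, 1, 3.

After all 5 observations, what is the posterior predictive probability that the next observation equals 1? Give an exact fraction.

20/39

obs 1: x=1 → posterior Dirichlet(12/5, 10, 11/2, 3/2)
obs 2: x=1 → posterior Dirichlet(12/5, 11, 11/2, 3/2)
obs 3: x=2 → posterior Dirichlet(12/5, 11, 13/2, 3/2)
obs 4: x=1 → posterior Dirichlet(12/5, 12, 13/2, 3/2)
obs 5: x=3 → posterior Dirichlet(12/5, 12, 13/2, 5/2)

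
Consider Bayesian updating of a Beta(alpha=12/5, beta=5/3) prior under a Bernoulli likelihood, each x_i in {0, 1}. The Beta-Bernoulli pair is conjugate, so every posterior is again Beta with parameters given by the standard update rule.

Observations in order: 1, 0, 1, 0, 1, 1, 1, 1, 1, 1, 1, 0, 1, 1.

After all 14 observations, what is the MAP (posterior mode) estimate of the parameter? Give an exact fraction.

obs 1: x=1 → posterior Beta(17/5, 5/3)
obs 2: x=0 → posterior Beta(17/5, 8/3)
obs 3: x=1 → posterior Beta(22/5, 8/3)
obs 4: x=0 → posterior Beta(22/5, 11/3)
obs 5: x=1 → posterior Beta(27/5, 11/3)
obs 6: x=1 → posterior Beta(32/5, 11/3)
obs 7: x=1 → posterior Beta(37/5, 11/3)
obs 8: x=1 → posterior Beta(42/5, 11/3)
obs 9: x=1 → posterior Beta(47/5, 11/3)
obs 10: x=1 → posterior Beta(52/5, 11/3)
obs 11: x=1 → posterior Beta(57/5, 11/3)
obs 12: x=0 → posterior Beta(57/5, 14/3)
obs 13: x=1 → posterior Beta(62/5, 14/3)
obs 14: x=1 → posterior Beta(67/5, 14/3)

186/241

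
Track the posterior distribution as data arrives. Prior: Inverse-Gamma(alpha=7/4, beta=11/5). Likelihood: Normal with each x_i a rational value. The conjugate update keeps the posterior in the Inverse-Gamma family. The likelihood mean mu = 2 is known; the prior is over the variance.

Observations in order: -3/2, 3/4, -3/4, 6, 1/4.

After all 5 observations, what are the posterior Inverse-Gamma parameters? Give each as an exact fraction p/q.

obs 1: x=-3/2 → posterior Inverse-Gamma(9/4, 333/40)
obs 2: x=3/4 → posterior Inverse-Gamma(11/4, 1457/160)
obs 3: x=-3/4 → posterior Inverse-Gamma(13/4, 1031/80)
obs 4: x=6 → posterior Inverse-Gamma(15/4, 1671/80)
obs 5: x=1/4 → posterior Inverse-Gamma(17/4, 3587/160)

alpha=17/4, beta=3587/160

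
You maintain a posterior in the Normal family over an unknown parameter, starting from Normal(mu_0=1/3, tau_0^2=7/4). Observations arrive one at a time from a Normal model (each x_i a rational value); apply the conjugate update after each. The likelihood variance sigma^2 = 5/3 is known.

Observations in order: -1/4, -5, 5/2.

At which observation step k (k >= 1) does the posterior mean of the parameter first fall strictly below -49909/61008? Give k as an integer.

obs 1: x=-1/4 → posterior Normal(17/492, 35/41)
obs 2: x=-5 → posterior Normal(-1243/744, 35/62)
obs 3: x=5/2 → posterior Normal(-613/996, 35/83)

k = 2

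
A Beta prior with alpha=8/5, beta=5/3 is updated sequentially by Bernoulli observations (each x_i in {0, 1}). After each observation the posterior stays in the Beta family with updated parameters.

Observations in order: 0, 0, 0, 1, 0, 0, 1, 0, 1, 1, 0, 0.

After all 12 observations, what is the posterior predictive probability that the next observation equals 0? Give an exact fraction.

145/229

obs 1: x=0 → posterior Beta(8/5, 8/3)
obs 2: x=0 → posterior Beta(8/5, 11/3)
obs 3: x=0 → posterior Beta(8/5, 14/3)
obs 4: x=1 → posterior Beta(13/5, 14/3)
obs 5: x=0 → posterior Beta(13/5, 17/3)
obs 6: x=0 → posterior Beta(13/5, 20/3)
obs 7: x=1 → posterior Beta(18/5, 20/3)
obs 8: x=0 → posterior Beta(18/5, 23/3)
obs 9: x=1 → posterior Beta(23/5, 23/3)
obs 10: x=1 → posterior Beta(28/5, 23/3)
obs 11: x=0 → posterior Beta(28/5, 26/3)
obs 12: x=0 → posterior Beta(28/5, 29/3)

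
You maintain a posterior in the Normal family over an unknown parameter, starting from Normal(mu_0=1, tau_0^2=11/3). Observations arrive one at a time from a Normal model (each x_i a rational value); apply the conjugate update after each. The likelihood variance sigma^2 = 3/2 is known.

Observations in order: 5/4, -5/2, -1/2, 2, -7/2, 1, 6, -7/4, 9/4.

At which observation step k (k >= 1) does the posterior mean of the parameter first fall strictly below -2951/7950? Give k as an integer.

obs 1: x=5/4 → posterior Normal(73/62, 33/31)
obs 2: x=-5/2 → posterior Normal(-37/106, 33/53)
obs 3: x=-1/2 → posterior Normal(-59/150, 11/25)
obs 4: x=2 → posterior Normal(29/194, 33/97)
obs 5: x=-7/2 → posterior Normal(-125/238, 33/119)
obs 6: x=1 → posterior Normal(-27/94, 11/47)
obs 7: x=6 → posterior Normal(183/326, 33/163)
obs 8: x=-7/4 → posterior Normal(53/185, 33/185)
obs 9: x=9/4 → posterior Normal(205/414, 11/69)

k = 3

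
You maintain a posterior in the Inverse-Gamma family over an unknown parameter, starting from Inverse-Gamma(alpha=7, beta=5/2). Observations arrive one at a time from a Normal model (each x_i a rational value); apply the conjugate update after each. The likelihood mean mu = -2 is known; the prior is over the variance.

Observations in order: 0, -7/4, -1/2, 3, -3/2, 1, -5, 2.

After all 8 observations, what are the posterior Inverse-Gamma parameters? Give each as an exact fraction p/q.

alpha=11, beta=1129/32

obs 1: x=0 → posterior Inverse-Gamma(15/2, 9/2)
obs 2: x=-7/4 → posterior Inverse-Gamma(8, 145/32)
obs 3: x=-1/2 → posterior Inverse-Gamma(17/2, 181/32)
obs 4: x=3 → posterior Inverse-Gamma(9, 581/32)
obs 5: x=-3/2 → posterior Inverse-Gamma(19/2, 585/32)
obs 6: x=1 → posterior Inverse-Gamma(10, 729/32)
obs 7: x=-5 → posterior Inverse-Gamma(21/2, 873/32)
obs 8: x=2 → posterior Inverse-Gamma(11, 1129/32)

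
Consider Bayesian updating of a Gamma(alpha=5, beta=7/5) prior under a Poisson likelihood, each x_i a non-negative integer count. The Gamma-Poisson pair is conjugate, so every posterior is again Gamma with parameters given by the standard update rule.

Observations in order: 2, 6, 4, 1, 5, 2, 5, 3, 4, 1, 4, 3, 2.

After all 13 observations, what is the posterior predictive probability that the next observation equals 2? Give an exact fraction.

obs 1: x=2 → posterior Gamma(7, 12/5)
obs 2: x=6 → posterior Gamma(13, 17/5)
obs 3: x=4 → posterior Gamma(17, 22/5)
obs 4: x=1 → posterior Gamma(18, 27/5)
obs 5: x=5 → posterior Gamma(23, 32/5)
obs 6: x=2 → posterior Gamma(25, 37/5)
obs 7: x=5 → posterior Gamma(30, 42/5)
obs 8: x=3 → posterior Gamma(33, 47/5)
obs 9: x=4 → posterior Gamma(37, 52/5)
obs 10: x=1 → posterior Gamma(38, 57/5)
obs 11: x=4 → posterior Gamma(42, 62/5)
obs 12: x=3 → posterior Gamma(45, 67/5)
obs 13: x=2 → posterior Gamma(47, 72/5)

55574612163792784321725406469441096269095510942012635840067268832932723887600537626581401600/274186162637269249876356254390911428454103218717687870970501383734654777901371192140475380237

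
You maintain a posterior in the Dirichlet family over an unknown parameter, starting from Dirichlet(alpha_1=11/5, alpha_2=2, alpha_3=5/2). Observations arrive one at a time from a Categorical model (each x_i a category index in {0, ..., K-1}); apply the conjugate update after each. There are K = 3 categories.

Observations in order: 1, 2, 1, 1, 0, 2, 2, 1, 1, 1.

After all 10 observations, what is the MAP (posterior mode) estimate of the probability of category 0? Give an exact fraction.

obs 1: x=1 → posterior Dirichlet(11/5, 3, 5/2)
obs 2: x=2 → posterior Dirichlet(11/5, 3, 7/2)
obs 3: x=1 → posterior Dirichlet(11/5, 4, 7/2)
obs 4: x=1 → posterior Dirichlet(11/5, 5, 7/2)
obs 5: x=0 → posterior Dirichlet(16/5, 5, 7/2)
obs 6: x=2 → posterior Dirichlet(16/5, 5, 9/2)
obs 7: x=2 → posterior Dirichlet(16/5, 5, 11/2)
obs 8: x=1 → posterior Dirichlet(16/5, 6, 11/2)
obs 9: x=1 → posterior Dirichlet(16/5, 7, 11/2)
obs 10: x=1 → posterior Dirichlet(16/5, 8, 11/2)

22/137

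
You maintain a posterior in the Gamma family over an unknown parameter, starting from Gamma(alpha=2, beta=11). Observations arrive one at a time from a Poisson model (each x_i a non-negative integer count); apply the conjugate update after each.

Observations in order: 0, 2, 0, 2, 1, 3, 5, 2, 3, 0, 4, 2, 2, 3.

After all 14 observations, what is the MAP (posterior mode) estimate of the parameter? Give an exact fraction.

obs 1: x=0 → posterior Gamma(2, 12)
obs 2: x=2 → posterior Gamma(4, 13)
obs 3: x=0 → posterior Gamma(4, 14)
obs 4: x=2 → posterior Gamma(6, 15)
obs 5: x=1 → posterior Gamma(7, 16)
obs 6: x=3 → posterior Gamma(10, 17)
obs 7: x=5 → posterior Gamma(15, 18)
obs 8: x=2 → posterior Gamma(17, 19)
obs 9: x=3 → posterior Gamma(20, 20)
obs 10: x=0 → posterior Gamma(20, 21)
obs 11: x=4 → posterior Gamma(24, 22)
obs 12: x=2 → posterior Gamma(26, 23)
obs 13: x=2 → posterior Gamma(28, 24)
obs 14: x=3 → posterior Gamma(31, 25)

6/5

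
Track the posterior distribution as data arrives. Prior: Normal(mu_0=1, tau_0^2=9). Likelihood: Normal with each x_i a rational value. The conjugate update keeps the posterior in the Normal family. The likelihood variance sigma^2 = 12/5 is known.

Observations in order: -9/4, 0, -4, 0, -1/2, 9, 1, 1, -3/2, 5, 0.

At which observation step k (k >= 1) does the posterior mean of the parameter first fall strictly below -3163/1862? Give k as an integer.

k = 3

obs 1: x=-9/4 → posterior Normal(-119/76, 36/19)
obs 2: x=0 → posterior Normal(-7/8, 18/17)
obs 3: x=-4 → posterior Normal(-359/196, 36/49)
obs 4: x=0 → posterior Normal(-359/256, 9/16)
obs 5: x=-1/2 → posterior Normal(-389/316, 36/79)
obs 6: x=9 → posterior Normal(151/376, 18/47)
obs 7: x=1 → posterior Normal(211/436, 36/109)
obs 8: x=1 → posterior Normal(271/496, 9/31)
obs 9: x=-3/2 → posterior Normal(181/556, 36/139)
obs 10: x=5 → posterior Normal(481/616, 18/77)
obs 11: x=0 → posterior Normal(37/52, 36/169)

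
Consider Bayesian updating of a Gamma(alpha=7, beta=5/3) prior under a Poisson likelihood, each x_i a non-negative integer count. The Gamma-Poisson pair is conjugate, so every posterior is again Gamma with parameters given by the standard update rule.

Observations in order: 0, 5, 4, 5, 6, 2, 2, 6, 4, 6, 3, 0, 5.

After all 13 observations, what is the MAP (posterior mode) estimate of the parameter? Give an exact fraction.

81/22

obs 1: x=0 → posterior Gamma(7, 8/3)
obs 2: x=5 → posterior Gamma(12, 11/3)
obs 3: x=4 → posterior Gamma(16, 14/3)
obs 4: x=5 → posterior Gamma(21, 17/3)
obs 5: x=6 → posterior Gamma(27, 20/3)
obs 6: x=2 → posterior Gamma(29, 23/3)
obs 7: x=2 → posterior Gamma(31, 26/3)
obs 8: x=6 → posterior Gamma(37, 29/3)
obs 9: x=4 → posterior Gamma(41, 32/3)
obs 10: x=6 → posterior Gamma(47, 35/3)
obs 11: x=3 → posterior Gamma(50, 38/3)
obs 12: x=0 → posterior Gamma(50, 41/3)
obs 13: x=5 → posterior Gamma(55, 44/3)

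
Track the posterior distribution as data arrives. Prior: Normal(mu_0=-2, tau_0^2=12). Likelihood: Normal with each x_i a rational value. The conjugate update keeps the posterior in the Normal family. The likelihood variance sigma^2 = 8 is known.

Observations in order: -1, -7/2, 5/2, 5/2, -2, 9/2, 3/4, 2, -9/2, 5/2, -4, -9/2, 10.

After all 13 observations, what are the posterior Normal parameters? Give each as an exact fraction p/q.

obs 1: x=-1 → posterior Normal(-7/5, 24/5)
obs 2: x=-7/2 → posterior Normal(-35/16, 3)
obs 3: x=5/2 → posterior Normal(-10/11, 24/11)
obs 4: x=5/2 → posterior Normal(-5/28, 12/7)
obs 5: x=-2 → posterior Normal(-1/2, 24/17)
obs 6: x=9/2 → posterior Normal(1/4, 6/5)
obs 7: x=3/4 → posterior Normal(29/92, 24/23)
obs 8: x=2 → posterior Normal(53/104, 12/13)
obs 9: x=-9/2 → posterior Normal(-1/116, 24/29)
obs 10: x=5/2 → posterior Normal(29/128, 3/4)
obs 11: x=-4 → posterior Normal(-19/140, 24/35)
obs 12: x=-9/2 → posterior Normal(-73/152, 12/19)
obs 13: x=10 → posterior Normal(47/164, 24/41)

mu_0=47/164, tau_0^2=24/41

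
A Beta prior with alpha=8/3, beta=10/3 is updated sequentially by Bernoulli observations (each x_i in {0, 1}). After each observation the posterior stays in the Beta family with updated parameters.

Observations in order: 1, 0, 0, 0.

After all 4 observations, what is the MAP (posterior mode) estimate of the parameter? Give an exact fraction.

1/3

obs 1: x=1 → posterior Beta(11/3, 10/3)
obs 2: x=0 → posterior Beta(11/3, 13/3)
obs 3: x=0 → posterior Beta(11/3, 16/3)
obs 4: x=0 → posterior Beta(11/3, 19/3)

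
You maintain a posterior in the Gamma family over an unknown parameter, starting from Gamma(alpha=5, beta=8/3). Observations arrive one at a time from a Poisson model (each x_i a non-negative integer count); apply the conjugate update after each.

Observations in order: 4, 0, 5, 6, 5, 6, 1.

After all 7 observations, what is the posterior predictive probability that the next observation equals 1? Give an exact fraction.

obs 1: x=4 → posterior Gamma(9, 11/3)
obs 2: x=0 → posterior Gamma(9, 14/3)
obs 3: x=5 → posterior Gamma(14, 17/3)
obs 4: x=6 → posterior Gamma(20, 20/3)
obs 5: x=5 → posterior Gamma(25, 23/3)
obs 6: x=6 → posterior Gamma(31, 26/3)
obs 7: x=1 → posterior Gamma(32, 29/3)

187869892768346335082485284987224256926415976323/1461501637330902918203684832716283019655932542976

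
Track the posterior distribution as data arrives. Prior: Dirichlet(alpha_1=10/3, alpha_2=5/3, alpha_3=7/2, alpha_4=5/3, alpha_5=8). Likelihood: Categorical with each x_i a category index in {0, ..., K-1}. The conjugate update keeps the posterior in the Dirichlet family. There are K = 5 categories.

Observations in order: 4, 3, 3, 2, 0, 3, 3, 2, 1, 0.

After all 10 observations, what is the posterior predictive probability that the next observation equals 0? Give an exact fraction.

obs 1: x=4 → posterior Dirichlet(10/3, 5/3, 7/2, 5/3, 9)
obs 2: x=3 → posterior Dirichlet(10/3, 5/3, 7/2, 8/3, 9)
obs 3: x=3 → posterior Dirichlet(10/3, 5/3, 7/2, 11/3, 9)
obs 4: x=2 → posterior Dirichlet(10/3, 5/3, 9/2, 11/3, 9)
obs 5: x=0 → posterior Dirichlet(13/3, 5/3, 9/2, 11/3, 9)
obs 6: x=3 → posterior Dirichlet(13/3, 5/3, 9/2, 14/3, 9)
obs 7: x=3 → posterior Dirichlet(13/3, 5/3, 9/2, 17/3, 9)
obs 8: x=2 → posterior Dirichlet(13/3, 5/3, 11/2, 17/3, 9)
obs 9: x=1 → posterior Dirichlet(13/3, 8/3, 11/2, 17/3, 9)
obs 10: x=0 → posterior Dirichlet(16/3, 8/3, 11/2, 17/3, 9)

32/169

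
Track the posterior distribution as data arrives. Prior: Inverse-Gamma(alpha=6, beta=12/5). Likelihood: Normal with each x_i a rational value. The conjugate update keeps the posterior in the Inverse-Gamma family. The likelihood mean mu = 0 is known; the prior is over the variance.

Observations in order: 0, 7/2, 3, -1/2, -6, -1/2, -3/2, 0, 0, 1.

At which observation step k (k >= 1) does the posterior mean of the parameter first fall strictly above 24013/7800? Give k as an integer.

k = 5

obs 1: x=0 → posterior Inverse-Gamma(13/2, 12/5)
obs 2: x=7/2 → posterior Inverse-Gamma(7, 341/40)
obs 3: x=3 → posterior Inverse-Gamma(15/2, 521/40)
obs 4: x=-1/2 → posterior Inverse-Gamma(8, 263/20)
obs 5: x=-6 → posterior Inverse-Gamma(17/2, 623/20)
obs 6: x=-1/2 → posterior Inverse-Gamma(9, 1251/40)
obs 7: x=-3/2 → posterior Inverse-Gamma(19/2, 162/5)
obs 8: x=0 → posterior Inverse-Gamma(10, 162/5)
obs 9: x=0 → posterior Inverse-Gamma(21/2, 162/5)
obs 10: x=1 → posterior Inverse-Gamma(11, 329/10)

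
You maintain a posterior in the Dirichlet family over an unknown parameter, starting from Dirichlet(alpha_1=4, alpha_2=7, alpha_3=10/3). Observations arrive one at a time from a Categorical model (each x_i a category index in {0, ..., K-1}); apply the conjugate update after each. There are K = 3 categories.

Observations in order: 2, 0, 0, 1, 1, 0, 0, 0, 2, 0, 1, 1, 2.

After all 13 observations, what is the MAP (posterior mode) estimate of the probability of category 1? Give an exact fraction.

30/73

obs 1: x=2 → posterior Dirichlet(4, 7, 13/3)
obs 2: x=0 → posterior Dirichlet(5, 7, 13/3)
obs 3: x=0 → posterior Dirichlet(6, 7, 13/3)
obs 4: x=1 → posterior Dirichlet(6, 8, 13/3)
obs 5: x=1 → posterior Dirichlet(6, 9, 13/3)
obs 6: x=0 → posterior Dirichlet(7, 9, 13/3)
obs 7: x=0 → posterior Dirichlet(8, 9, 13/3)
obs 8: x=0 → posterior Dirichlet(9, 9, 13/3)
obs 9: x=2 → posterior Dirichlet(9, 9, 16/3)
obs 10: x=0 → posterior Dirichlet(10, 9, 16/3)
obs 11: x=1 → posterior Dirichlet(10, 10, 16/3)
obs 12: x=1 → posterior Dirichlet(10, 11, 16/3)
obs 13: x=2 → posterior Dirichlet(10, 11, 19/3)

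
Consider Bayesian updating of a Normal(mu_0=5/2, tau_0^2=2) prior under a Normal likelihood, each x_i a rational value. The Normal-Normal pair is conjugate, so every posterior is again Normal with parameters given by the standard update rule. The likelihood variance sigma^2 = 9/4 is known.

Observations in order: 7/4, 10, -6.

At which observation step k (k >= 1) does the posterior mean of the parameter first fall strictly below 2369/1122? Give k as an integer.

obs 1: x=7/4 → posterior Normal(73/34, 18/17)
obs 2: x=10 → posterior Normal(233/50, 18/25)
obs 3: x=-6 → posterior Normal(137/66, 6/11)

k = 3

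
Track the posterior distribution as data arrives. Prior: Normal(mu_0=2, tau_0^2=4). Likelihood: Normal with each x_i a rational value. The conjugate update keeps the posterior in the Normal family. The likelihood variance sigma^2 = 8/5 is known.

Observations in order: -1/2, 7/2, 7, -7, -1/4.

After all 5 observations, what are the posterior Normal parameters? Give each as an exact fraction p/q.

mu_0=71/108, tau_0^2=8/27

obs 1: x=-1/2 → posterior Normal(3/14, 8/7)
obs 2: x=7/2 → posterior Normal(19/12, 2/3)
obs 3: x=7 → posterior Normal(54/17, 8/17)
obs 4: x=-7 → posterior Normal(19/22, 4/11)
obs 5: x=-1/4 → posterior Normal(71/108, 8/27)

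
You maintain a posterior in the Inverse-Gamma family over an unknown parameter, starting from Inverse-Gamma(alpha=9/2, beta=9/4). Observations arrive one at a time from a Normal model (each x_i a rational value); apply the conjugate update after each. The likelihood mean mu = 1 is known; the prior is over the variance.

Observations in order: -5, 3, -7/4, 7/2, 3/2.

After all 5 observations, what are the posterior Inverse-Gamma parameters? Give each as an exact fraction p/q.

alpha=7, beta=937/32

obs 1: x=-5 → posterior Inverse-Gamma(5, 81/4)
obs 2: x=3 → posterior Inverse-Gamma(11/2, 89/4)
obs 3: x=-7/4 → posterior Inverse-Gamma(6, 833/32)
obs 4: x=7/2 → posterior Inverse-Gamma(13/2, 933/32)
obs 5: x=3/2 → posterior Inverse-Gamma(7, 937/32)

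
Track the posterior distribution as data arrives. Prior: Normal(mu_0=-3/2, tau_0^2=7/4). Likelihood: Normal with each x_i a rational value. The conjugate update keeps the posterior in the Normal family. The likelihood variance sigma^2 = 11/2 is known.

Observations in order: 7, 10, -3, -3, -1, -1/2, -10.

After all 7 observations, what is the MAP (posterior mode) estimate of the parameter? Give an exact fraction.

obs 1: x=7 → posterior Normal(16/29, 77/58)
obs 2: x=10 → posterior Normal(43/18, 77/72)
obs 3: x=-3 → posterior Normal(65/43, 77/86)
obs 4: x=-3 → posterior Normal(22/25, 77/100)
obs 5: x=-1 → posterior Normal(37/57, 77/114)
obs 6: x=-1/2 → posterior Normal(67/128, 77/128)
obs 7: x=-10 → posterior Normal(-73/142, 77/142)

-73/142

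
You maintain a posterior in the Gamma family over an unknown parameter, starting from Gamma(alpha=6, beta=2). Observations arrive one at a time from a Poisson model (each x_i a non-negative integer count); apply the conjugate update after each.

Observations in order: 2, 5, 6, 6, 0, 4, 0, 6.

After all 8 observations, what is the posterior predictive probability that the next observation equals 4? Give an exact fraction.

7381500000000000000000000000000000000000/41144777789250865278081232758997200423491

obs 1: x=2 → posterior Gamma(8, 3)
obs 2: x=5 → posterior Gamma(13, 4)
obs 3: x=6 → posterior Gamma(19, 5)
obs 4: x=6 → posterior Gamma(25, 6)
obs 5: x=0 → posterior Gamma(25, 7)
obs 6: x=4 → posterior Gamma(29, 8)
obs 7: x=0 → posterior Gamma(29, 9)
obs 8: x=6 → posterior Gamma(35, 10)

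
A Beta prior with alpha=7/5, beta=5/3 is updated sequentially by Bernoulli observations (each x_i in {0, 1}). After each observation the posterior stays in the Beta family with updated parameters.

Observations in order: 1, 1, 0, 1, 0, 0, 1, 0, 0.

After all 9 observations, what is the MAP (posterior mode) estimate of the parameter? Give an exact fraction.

66/151

obs 1: x=1 → posterior Beta(12/5, 5/3)
obs 2: x=1 → posterior Beta(17/5, 5/3)
obs 3: x=0 → posterior Beta(17/5, 8/3)
obs 4: x=1 → posterior Beta(22/5, 8/3)
obs 5: x=0 → posterior Beta(22/5, 11/3)
obs 6: x=0 → posterior Beta(22/5, 14/3)
obs 7: x=1 → posterior Beta(27/5, 14/3)
obs 8: x=0 → posterior Beta(27/5, 17/3)
obs 9: x=0 → posterior Beta(27/5, 20/3)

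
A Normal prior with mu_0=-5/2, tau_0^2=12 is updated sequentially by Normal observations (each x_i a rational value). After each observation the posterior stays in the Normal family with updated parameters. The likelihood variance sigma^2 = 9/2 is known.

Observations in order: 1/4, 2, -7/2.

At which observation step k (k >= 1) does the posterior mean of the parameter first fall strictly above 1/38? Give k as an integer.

k = 2

obs 1: x=1/4 → posterior Normal(-1/2, 36/11)
obs 2: x=2 → posterior Normal(21/38, 36/19)
obs 3: x=-7/2 → posterior Normal(-35/54, 4/3)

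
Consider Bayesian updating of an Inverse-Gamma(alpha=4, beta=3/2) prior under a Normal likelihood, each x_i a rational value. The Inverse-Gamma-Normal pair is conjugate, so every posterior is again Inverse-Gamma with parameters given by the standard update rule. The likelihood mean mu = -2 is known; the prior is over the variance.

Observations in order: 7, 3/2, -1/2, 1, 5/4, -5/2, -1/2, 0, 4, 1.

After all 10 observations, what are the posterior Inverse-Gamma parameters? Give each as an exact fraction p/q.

alpha=9, beta=2713/32

obs 1: x=7 → posterior Inverse-Gamma(9/2, 42)
obs 2: x=3/2 → posterior Inverse-Gamma(5, 385/8)
obs 3: x=-1/2 → posterior Inverse-Gamma(11/2, 197/4)
obs 4: x=1 → posterior Inverse-Gamma(6, 215/4)
obs 5: x=5/4 → posterior Inverse-Gamma(13/2, 1889/32)
obs 6: x=-5/2 → posterior Inverse-Gamma(7, 1893/32)
obs 7: x=-1/2 → posterior Inverse-Gamma(15/2, 1929/32)
obs 8: x=0 → posterior Inverse-Gamma(8, 1993/32)
obs 9: x=4 → posterior Inverse-Gamma(17/2, 2569/32)
obs 10: x=1 → posterior Inverse-Gamma(9, 2713/32)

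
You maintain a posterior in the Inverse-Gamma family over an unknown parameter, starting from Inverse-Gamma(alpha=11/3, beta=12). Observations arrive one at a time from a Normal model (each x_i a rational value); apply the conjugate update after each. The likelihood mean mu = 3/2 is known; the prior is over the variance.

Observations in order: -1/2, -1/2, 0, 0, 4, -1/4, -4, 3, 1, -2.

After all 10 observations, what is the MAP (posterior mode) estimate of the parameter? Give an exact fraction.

4359/928

obs 1: x=-1/2 → posterior Inverse-Gamma(25/6, 14)
obs 2: x=-1/2 → posterior Inverse-Gamma(14/3, 16)
obs 3: x=0 → posterior Inverse-Gamma(31/6, 137/8)
obs 4: x=0 → posterior Inverse-Gamma(17/3, 73/4)
obs 5: x=4 → posterior Inverse-Gamma(37/6, 171/8)
obs 6: x=-1/4 → posterior Inverse-Gamma(20/3, 733/32)
obs 7: x=-4 → posterior Inverse-Gamma(43/6, 1217/32)
obs 8: x=3 → posterior Inverse-Gamma(23/3, 1253/32)
obs 9: x=1 → posterior Inverse-Gamma(49/6, 1257/32)
obs 10: x=-2 → posterior Inverse-Gamma(26/3, 1453/32)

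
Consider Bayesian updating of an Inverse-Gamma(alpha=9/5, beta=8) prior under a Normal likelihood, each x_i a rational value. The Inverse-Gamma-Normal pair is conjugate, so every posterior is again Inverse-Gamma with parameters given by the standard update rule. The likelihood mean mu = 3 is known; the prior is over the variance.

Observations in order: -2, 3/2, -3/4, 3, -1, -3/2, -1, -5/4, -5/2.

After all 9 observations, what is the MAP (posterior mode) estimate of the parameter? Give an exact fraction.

obs 1: x=-2 → posterior Inverse-Gamma(23/10, 41/2)
obs 2: x=3/2 → posterior Inverse-Gamma(14/5, 173/8)
obs 3: x=-3/4 → posterior Inverse-Gamma(33/10, 917/32)
obs 4: x=3 → posterior Inverse-Gamma(19/5, 917/32)
obs 5: x=-1 → posterior Inverse-Gamma(43/10, 1173/32)
obs 6: x=-3/2 → posterior Inverse-Gamma(24/5, 1497/32)
obs 7: x=-1 → posterior Inverse-Gamma(53/10, 1753/32)
obs 8: x=-5/4 → posterior Inverse-Gamma(29/5, 1021/16)
obs 9: x=-5/2 → posterior Inverse-Gamma(63/10, 1263/16)

6315/584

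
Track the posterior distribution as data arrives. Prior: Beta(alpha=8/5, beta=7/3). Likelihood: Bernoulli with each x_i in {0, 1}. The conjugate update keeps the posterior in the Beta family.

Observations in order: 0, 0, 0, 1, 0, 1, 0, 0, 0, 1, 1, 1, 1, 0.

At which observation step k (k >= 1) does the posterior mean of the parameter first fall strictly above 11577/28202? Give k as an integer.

obs 1: x=0 → posterior Beta(8/5, 10/3)
obs 2: x=0 → posterior Beta(8/5, 13/3)
obs 3: x=0 → posterior Beta(8/5, 16/3)
obs 4: x=1 → posterior Beta(13/5, 16/3)
obs 5: x=0 → posterior Beta(13/5, 19/3)
obs 6: x=1 → posterior Beta(18/5, 19/3)
obs 7: x=0 → posterior Beta(18/5, 22/3)
obs 8: x=0 → posterior Beta(18/5, 25/3)
obs 9: x=0 → posterior Beta(18/5, 28/3)
obs 10: x=1 → posterior Beta(23/5, 28/3)
obs 11: x=1 → posterior Beta(28/5, 28/3)
obs 12: x=1 → posterior Beta(33/5, 28/3)
obs 13: x=1 → posterior Beta(38/5, 28/3)
obs 14: x=0 → posterior Beta(38/5, 31/3)

k = 12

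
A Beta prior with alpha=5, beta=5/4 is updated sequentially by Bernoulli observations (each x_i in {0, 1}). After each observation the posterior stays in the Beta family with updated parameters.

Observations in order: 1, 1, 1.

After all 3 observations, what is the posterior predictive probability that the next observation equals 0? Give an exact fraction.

5/37

obs 1: x=1 → posterior Beta(6, 5/4)
obs 2: x=1 → posterior Beta(7, 5/4)
obs 3: x=1 → posterior Beta(8, 5/4)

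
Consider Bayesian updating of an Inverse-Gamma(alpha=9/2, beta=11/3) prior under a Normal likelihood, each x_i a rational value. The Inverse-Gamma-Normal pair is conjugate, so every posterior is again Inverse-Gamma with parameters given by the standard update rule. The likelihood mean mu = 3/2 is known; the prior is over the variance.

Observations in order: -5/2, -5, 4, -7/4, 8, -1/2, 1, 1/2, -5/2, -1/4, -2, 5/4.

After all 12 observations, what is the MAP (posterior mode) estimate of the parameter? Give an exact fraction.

obs 1: x=-5/2 → posterior Inverse-Gamma(5, 35/3)
obs 2: x=-5 → posterior Inverse-Gamma(11/2, 787/24)
obs 3: x=4 → posterior Inverse-Gamma(6, 431/12)
obs 4: x=-7/4 → posterior Inverse-Gamma(13/2, 3955/96)
obs 5: x=8 → posterior Inverse-Gamma(7, 5983/96)
obs 6: x=-1/2 → posterior Inverse-Gamma(15/2, 6175/96)
obs 7: x=1 → posterior Inverse-Gamma(8, 6187/96)
obs 8: x=1/2 → posterior Inverse-Gamma(17/2, 6235/96)
obs 9: x=-5/2 → posterior Inverse-Gamma(9, 7003/96)
obs 10: x=-1/4 → posterior Inverse-Gamma(19/2, 3575/48)
obs 11: x=-2 → posterior Inverse-Gamma(10, 3869/48)
obs 12: x=5/4 → posterior Inverse-Gamma(21/2, 7741/96)

7741/1104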